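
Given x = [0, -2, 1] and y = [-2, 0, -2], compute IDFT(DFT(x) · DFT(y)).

(x ⊛ y)[n] = Σ(m=0 to 2) x[m] · y[(n-m) mod 3]

Computing each output sample:
(x ⊛ y)[0] = 4
(x ⊛ y)[1] = 2
(x ⊛ y)[2] = -2

x ⊛ y = [4, 2, -2]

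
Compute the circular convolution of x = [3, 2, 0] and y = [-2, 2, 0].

(x ⊛ y)[n] = Σ(m=0 to 2) x[m] · y[(n-m) mod 3]

Computing each output sample:
(x ⊛ y)[0] = -6
(x ⊛ y)[1] = 2
(x ⊛ y)[2] = 4

x ⊛ y = [-6, 2, 4]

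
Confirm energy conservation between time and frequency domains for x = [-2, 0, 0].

Time domain:
Σ|x[n]|² = |-2|² + |0|² + |0|² = 4.0000

Frequency domain:
(1/3)Σ|X[k]|² = (1/3)(|-2|² + |-2|² + |-2|²) = (1/3)·12.0000 = 4.0000

Both sides agree, confirming Parseval's theorem.

Σ|x[n]|² = (1/N)Σ|X[k]|² = 4.0000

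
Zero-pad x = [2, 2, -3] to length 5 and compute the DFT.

Original 3-point DFT: [1, 2.5000-4.3301i, 2.5000+4.3301i]
Zero-padded 5-point DFT provides frequency interpolation.

DFT_5([x, 0, ...]) = [1, 5.0451-0.1388i, -0.5451-4.0287i, -0.5451+4.0287i, 5.0451+0.1388i]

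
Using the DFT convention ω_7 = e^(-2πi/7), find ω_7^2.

ω_7^2 = e^(-2πi·2/7)
= cos(-2π·2/7) + i·sin(-2π·2/7)
= cos(-4π/7) + i·sin(-4π/7)

ω_7^2 = cos(-4π/7) + i·sin(-4π/7) = -0.2225-0.9749i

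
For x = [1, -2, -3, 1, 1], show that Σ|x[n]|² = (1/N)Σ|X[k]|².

Time domain:
Σ|x[n]|² = |1|² + |-2|² + |-3|² + |1|² + |1|² = 16.0000

Frequency domain:
(1/5)Σ|X[k]|² = (1/5)(|-2|² + |2.3090+5.2043i|² + |1.1910-2.0409i|² + |1.1910+2.0409i|² + |2.3090-5.2043i|²) = (1/5)·80.0000 = 16.0000

Both sides agree, confirming Parseval's theorem.

Σ|x[n]|² = (1/N)Σ|X[k]|² = 16.0000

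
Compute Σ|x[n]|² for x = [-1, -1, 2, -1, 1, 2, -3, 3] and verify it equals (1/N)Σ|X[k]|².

Time domain:
Σ|x[n]|² = |-1|² + |-1|² + |2|² + |-1|² + |1|² + |2|² + |-3|² + |3|² = 30.0000

Frequency domain:
(1/8)Σ|X[k]|² = (1/8)(|2|² + |-1.2929-0.0503i|² + |1+1i|² + |-2.7071+9.9497i|² + |-4|² + |-2.7071-9.9497i|² + |1-1i|² + |-1.2929+0.0503i|²) = (1/8)·240.0000 = 30.0000

Both sides agree, confirming Parseval's theorem.

Σ|x[n]|² = (1/N)Σ|X[k]|² = 30.0000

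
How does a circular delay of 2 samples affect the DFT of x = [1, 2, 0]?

Time shift by 2: X_shifted[k] = ω_3^(2k) · X[k]
Shifted x = [2, 0, 1]

DFT(x[n-2]) = [3, 1.5000+0.8660i, 1.5000-0.8660i]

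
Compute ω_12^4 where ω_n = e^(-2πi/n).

ω_12^4 = e^(-2πi·4/12)
= cos(-2π·4/12) + i·sin(-2π·4/12)
= cos(-8π/12) + i·sin(-8π/12)

ω_12^4 = cos(-8π/12) + i·sin(-8π/12) = -0.5000-0.8660i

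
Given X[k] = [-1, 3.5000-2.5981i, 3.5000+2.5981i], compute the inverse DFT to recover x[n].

x[n] = (1/3) Σ(k=0 to 2) X[k] · e^(2πikn/3)

Computing each x[n]:
x[0] = 2
x[1] = 0
x[2] = -3

x = [2, 0, -3]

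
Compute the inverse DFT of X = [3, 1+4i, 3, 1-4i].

x[n] = (1/4) Σ(k=0 to 3) X[k] · e^(2πikn/4)

Computing each x[n]:
x[0] = 2
x[1] = -2
x[2] = 1
x[3] = 2

x = [2, -2, 1, 2]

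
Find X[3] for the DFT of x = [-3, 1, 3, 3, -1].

X[3] = Σ(n=0 to 4) x[n] · ω_5^(3n) where ω_5 = e^(-2πi/5)
= (-3)·ω_5^0 + (1)·ω_5^3 + (3)·ω_5^6 + (3)·ω_5^9 + (-1)·ω_5^12

X[3] = -1.1459+1.1756i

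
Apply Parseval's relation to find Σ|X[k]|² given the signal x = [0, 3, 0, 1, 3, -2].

Parseval: Σ|x[n]|² = (1/N)Σ|X[k]|², so Σ|X[k]|² = N·Σ|x[n]|² = 6·23.0000

Σ|X[k]|² = N·Σ|x[n]|² = 6·23.0000 = 138.0000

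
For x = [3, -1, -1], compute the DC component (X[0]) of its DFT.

X[0] = Σ(n=0 to 2) x[n] · ω_3^0 = Σ x[n]
= (3) + (-1) + (-1)

X[0] = 1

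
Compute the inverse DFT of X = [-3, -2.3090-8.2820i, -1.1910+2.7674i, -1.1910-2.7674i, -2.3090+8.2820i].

x[n] = (1/5) Σ(k=0 to 4) X[k] · e^(2πikn/5)

Computing each x[n]:
x[0] = -2
x[1] = 2
x[2] = 3
x[3] = -3
x[4] = -3

x = [-2, 2, 3, -3, -3]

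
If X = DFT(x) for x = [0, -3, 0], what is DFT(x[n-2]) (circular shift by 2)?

Time shift by 2: X_shifted[k] = ω_3^(2k) · X[k]
Shifted x = [-3, 0, 0]

DFT(x[n-2]) = [-3, -3, -3]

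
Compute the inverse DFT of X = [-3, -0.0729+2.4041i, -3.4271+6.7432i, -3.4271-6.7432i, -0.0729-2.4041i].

x[n] = (1/5) Σ(k=0 to 4) X[k] · e^(2πikn/5)

Computing each x[n]:
x[0] = -2
x[1] = -2
x[2] = 1
x[3] = -3
x[4] = 3

x = [-2, -2, 1, -3, 3]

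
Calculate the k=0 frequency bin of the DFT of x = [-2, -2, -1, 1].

X[0] = Σ(n=0 to 3) x[n] · ω_4^0 = Σ x[n]
= (-2) + (-2) + (-1) + (1)

X[0] = -4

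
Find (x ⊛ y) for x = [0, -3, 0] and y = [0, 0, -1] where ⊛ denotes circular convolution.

(x ⊛ y)[n] = Σ(m=0 to 2) x[m] · y[(n-m) mod 3]

Computing each output sample:
(x ⊛ y)[0] = 3
(x ⊛ y)[1] = 0
(x ⊛ y)[2] = 0

x ⊛ y = [3, 0, 0]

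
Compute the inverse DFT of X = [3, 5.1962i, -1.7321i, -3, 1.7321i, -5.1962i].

x[n] = (1/6) Σ(k=0 to 5) X[k] · e^(2πikn/6)

Computing each x[n]:
x[0] = 0
x[1] = 0
x[2] = -2
x[3] = 1
x[4] = 2
x[5] = 2

x = [0, 0, -2, 1, 2, 2]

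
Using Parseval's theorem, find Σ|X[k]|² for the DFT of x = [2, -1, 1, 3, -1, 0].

Parseval: Σ|x[n]|² = (1/N)Σ|X[k]|², so Σ|X[k]|² = N·Σ|x[n]|² = 6·16.0000

Σ|X[k]|² = N·Σ|x[n]|² = 6·16.0000 = 96.0000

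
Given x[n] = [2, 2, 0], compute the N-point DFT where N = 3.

X[k] = Σ(n=0 to 2) x[n] · ω_3^(nk)
where ω_3 = e^(-2πi/3)

Computing each X[k]:
X[0] = 4
X[1] = 1.0000-1.7321i
X[2] = 1.0000+1.7321i

X = [4, 1.0000-1.7321i, 1.0000+1.7321i]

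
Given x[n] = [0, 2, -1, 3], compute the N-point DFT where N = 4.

X[k] = Σ(n=0 to 3) x[n] · ω_4^(nk)
where ω_4 = e^(-2πi/4)

Computing each X[k]:
X[0] = 4
X[1] = 1+1i
X[2] = -6
X[3] = 1-1i

X = [4, 1+1i, -6, 1-1i]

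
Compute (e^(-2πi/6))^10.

Since ω_6^6 = 1, powers reduce modulo 6.
10 mod 6 = 4
So ω_6^10 = ω_6^4 = e^(-2πi·4/6)

ω_6^10 = ω_6^4 = -0.5000+0.8660i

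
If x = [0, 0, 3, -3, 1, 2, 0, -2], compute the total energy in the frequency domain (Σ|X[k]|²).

Parseval: Σ|x[n]|² = (1/N)Σ|X[k]|², so Σ|X[k]|² = N·Σ|x[n]|² = 8·27.0000

Σ|X[k]|² = N·Σ|x[n]|² = 8·27.0000 = 216.0000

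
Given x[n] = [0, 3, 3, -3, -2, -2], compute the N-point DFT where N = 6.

X[k] = Σ(n=0 to 5) x[n] · ω_6^(nk)
where ω_6 = e^(-2πi/6)

Computing each X[k]:
X[0] = -1
X[1] = 3.0000-8.6603i
X[2] = -4
X[3] = 3
X[4] = -4
X[5] = 3.0000+8.6603i

X = [-1, 3.0000-8.6603i, -4, 3, -4, 3.0000+8.6603i]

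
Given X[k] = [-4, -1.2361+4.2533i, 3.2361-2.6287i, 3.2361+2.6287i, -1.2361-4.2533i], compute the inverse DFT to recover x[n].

x[n] = (1/5) Σ(k=0 to 4) X[k] · e^(2πikn/5)

Computing each x[n]:
x[0] = 0
x[1] = -3
x[2] = -2
x[3] = 2
x[4] = -1

x = [0, -3, -2, 2, -1]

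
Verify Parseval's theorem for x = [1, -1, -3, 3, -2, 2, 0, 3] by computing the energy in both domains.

Time domain:
Σ|x[n]|² = |1|² + |-1|² + |-3|² + |3|² + |-2|² + |2|² + |0|² + |3|² = 37.0000

Frequency domain:
(1/8)Σ|X[k]|² = (1/8)(|3|² + |0.8787+5.1213i|² + |2+5i|² + |5.1213-0.8787i|² + |-11|² + |5.1213+0.8787i|² + |2-5i|² + |0.8787-5.1213i|²) = (1/8)·296.0000 = 37.0000

Both sides agree, confirming Parseval's theorem.

Σ|x[n]|² = (1/N)Σ|X[k]|² = 37.0000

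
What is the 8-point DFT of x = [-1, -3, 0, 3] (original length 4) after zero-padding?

Original 4-point DFT: [-1, -1+6i, -1, -1-6i]
Zero-padded 8-point DFT provides frequency interpolation.

DFT_8([x, 0, ...]) = [-1, -5.2426, -1+6i, 3.2426, -1, 3.2426, -1-6i, -5.2426]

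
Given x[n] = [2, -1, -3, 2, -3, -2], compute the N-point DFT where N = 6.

X[k] = Σ(n=0 to 5) x[n] · ω_6^(nk)
where ω_6 = e^(-2πi/6)

Computing each X[k]:
X[0] = -5
X[1] = 1.5000-0.8660i
X[2] = 8.5000-0.8660i
X[3] = -3
X[4] = 8.5000+0.8660i
X[5] = 1.5000+0.8660i

X = [-5, 1.5000-0.8660i, 8.5000-0.8660i, -3, 8.5000+0.8660i, 1.5000+0.8660i]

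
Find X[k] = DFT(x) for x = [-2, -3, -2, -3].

X[k] = Σ(n=0 to 3) x[n] · ω_4^(nk)
where ω_4 = e^(-2πi/4)

Computing each X[k]:
X[0] = -10
X[1] = 0
X[2] = 2
X[3] = 0

X = [-10, 0, 2, 0]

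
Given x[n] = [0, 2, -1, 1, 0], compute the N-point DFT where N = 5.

X[k] = Σ(n=0 to 4) x[n] · ω_5^(nk)
where ω_5 = e^(-2πi/5)

Computing each X[k]:
X[0] = 2
X[1] = 0.6180-0.7265i
X[2] = -1.6180-3.0777i
X[3] = -1.6180+3.0777i
X[4] = 0.6180+0.7265i

X = [2, 0.6180-0.7265i, -1.6180-3.0777i, -1.6180+3.0777i, 0.6180+0.7265i]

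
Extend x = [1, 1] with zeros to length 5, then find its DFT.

Original 2-point DFT: [2, 0]
Zero-padded 5-point DFT provides frequency interpolation.

DFT_5([x, 0, ...]) = [2, 1.3090-0.9511i, 0.1910-0.5878i, 0.1910+0.5878i, 1.3090+0.9511i]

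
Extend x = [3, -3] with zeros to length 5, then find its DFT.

Original 2-point DFT: [0, 6]
Zero-padded 5-point DFT provides frequency interpolation.

DFT_5([x, 0, ...]) = [0, 2.0729+2.8532i, 5.4271+1.7634i, 5.4271-1.7634i, 2.0729-2.8532i]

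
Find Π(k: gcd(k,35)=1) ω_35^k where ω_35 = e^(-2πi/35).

The primitive 35th roots of unity are ω_35^k for k coprime to 35: k ∈ {1, 2, 3, 4, 6, 8, 9, 11, 12, 13, 16, 17, 18, 19, 22, 23, 24, 26, 27, 29, 31, 32, 33, 34}
Their product equals the constant term of the cyclotomic polynomial Φ_35(x) up to sign.
For n ≥ 3, the product of all primitive nth roots of unity is 1. (For n=1 it is 1; for n=2 it is -1.)

1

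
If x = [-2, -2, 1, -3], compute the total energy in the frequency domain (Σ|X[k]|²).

Parseval: Σ|x[n]|² = (1/N)Σ|X[k]|², so Σ|X[k]|² = N·Σ|x[n]|² = 4·18.0000

Σ|X[k]|² = N·Σ|x[n]|² = 4·18.0000 = 72.0000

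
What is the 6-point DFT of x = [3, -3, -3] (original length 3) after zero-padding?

Original 3-point DFT: [-3, 6, 6]
Zero-padded 6-point DFT provides frequency interpolation.

DFT_6([x, 0, ...]) = [-3, 3.0000+5.1962i, 6, 3, 6, 3.0000-5.1962i]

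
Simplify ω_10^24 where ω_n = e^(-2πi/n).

Since ω_10^10 = 1, powers reduce modulo 10.
24 mod 10 = 4
So ω_10^24 = ω_10^4 = e^(-2πi·4/10)

ω_10^24 = ω_10^4 = -0.8090-0.5878i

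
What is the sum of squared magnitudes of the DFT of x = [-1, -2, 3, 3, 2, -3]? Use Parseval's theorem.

Parseval: Σ|x[n]|² = (1/N)Σ|X[k]|², so Σ|X[k]|² = N·Σ|x[n]|² = 6·36.0000

Σ|X[k]|² = N·Σ|x[n]|² = 6·36.0000 = 216.0000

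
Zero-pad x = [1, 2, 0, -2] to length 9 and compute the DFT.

Original 4-point DFT: [1, 1-4i, 1, 1+4i]
Zero-padded 9-point DFT provides frequency interpolation.

DFT_9([x, 0, ...]) = [1, 3.5321+0.4465i, 2.3473-3.7017i, -2.0000-1.7321i, 0.1206+1.0480i, 0.1206-1.0480i, -2.0000+1.7321i, 2.3473+3.7017i, 3.5321-0.4465i]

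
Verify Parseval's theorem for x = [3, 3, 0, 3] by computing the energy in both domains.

Time domain:
Σ|x[n]|² = |3|² + |3|² + |0|² + |3|² = 27.0000

Frequency domain:
(1/4)Σ|X[k]|² = (1/4)(|9|² + |3|² + |-3|² + |3|²) = (1/4)·108.0000 = 27.0000

Both sides agree, confirming Parseval's theorem.

Σ|x[n]|² = (1/N)Σ|X[k]|² = 27.0000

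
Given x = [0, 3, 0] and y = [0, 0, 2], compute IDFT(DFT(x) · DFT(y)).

(x ⊛ y)[n] = Σ(m=0 to 2) x[m] · y[(n-m) mod 3]

Computing each output sample:
(x ⊛ y)[0] = 6
(x ⊛ y)[1] = 0
(x ⊛ y)[2] = 0

x ⊛ y = [6, 0, 0]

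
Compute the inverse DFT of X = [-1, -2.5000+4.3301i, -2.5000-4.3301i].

x[n] = (1/3) Σ(k=0 to 2) X[k] · e^(2πikn/3)

Computing each x[n]:
x[0] = -2
x[1] = -2
x[2] = 3

x = [-2, -2, 3]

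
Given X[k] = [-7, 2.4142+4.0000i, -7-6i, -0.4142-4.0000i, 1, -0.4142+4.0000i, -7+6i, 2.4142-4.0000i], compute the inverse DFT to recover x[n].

x[n] = (1/8) Σ(k=0 to 7) X[k] · e^(2πikn/8)

Computing each x[n]:
x[0] = -2
x[1] = 1
x[2] = -1
x[3] = -3
x[4] = -3
x[5] = 0
x[6] = 3
x[7] = -2

x = [-2, 1, -1, -3, -3, 0, 3, -2]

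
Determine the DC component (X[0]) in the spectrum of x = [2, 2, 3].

X[0] = Σ(n=0 to 2) x[n] · ω_3^0 = Σ x[n]
= (2) + (2) + (3)

X[0] = 7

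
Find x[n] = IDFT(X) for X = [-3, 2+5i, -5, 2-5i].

x[n] = (1/4) Σ(k=0 to 3) X[k] · e^(2πikn/4)

Computing each x[n]:
x[0] = -1
x[1] = -2
x[2] = -3
x[3] = 3

x = [-1, -2, -3, 3]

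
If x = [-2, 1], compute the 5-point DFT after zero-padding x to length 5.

Original 2-point DFT: [-1, -3]
Zero-padded 5-point DFT provides frequency interpolation.

DFT_5([x, 0, ...]) = [-1, -1.6910-0.9511i, -2.8090-0.5878i, -2.8090+0.5878i, -1.6910+0.9511i]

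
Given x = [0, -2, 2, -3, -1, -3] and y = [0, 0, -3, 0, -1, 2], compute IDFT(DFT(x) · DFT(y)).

(x ⊛ y)[n] = Σ(m=0 to 5) x[m] · y[(n-m) mod 6]

Computing each output sample:
(x ⊛ y)[0] = -3
(x ⊛ y)[1] = 16
(x ⊛ y)[2] = -5
(x ⊛ y)[3] = 7
(x ⊛ y)[4] = -12
(x ⊛ y)[5] = 11

x ⊛ y = [-3, 16, -5, 7, -12, 11]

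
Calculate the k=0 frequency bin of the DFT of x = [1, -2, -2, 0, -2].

X[0] = Σ(n=0 to 4) x[n] · ω_5^0 = Σ x[n]
= (1) + (-2) + (-2) + (0) + (-2)

X[0] = -5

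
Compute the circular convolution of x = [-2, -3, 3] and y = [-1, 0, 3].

(x ⊛ y)[n] = Σ(m=0 to 2) x[m] · y[(n-m) mod 3]

Computing each output sample:
(x ⊛ y)[0] = -7
(x ⊛ y)[1] = 12
(x ⊛ y)[2] = -9

x ⊛ y = [-7, 12, -9]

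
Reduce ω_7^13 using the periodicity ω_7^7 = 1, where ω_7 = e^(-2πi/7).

Since ω_7^7 = 1, powers reduce modulo 7.
13 mod 7 = 6
So ω_7^13 = ω_7^6 = e^(-2πi·6/7)

ω_7^13 = ω_7^6 = 0.6235+0.7818i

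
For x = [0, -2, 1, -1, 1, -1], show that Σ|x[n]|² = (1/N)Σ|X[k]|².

Time domain:
Σ|x[n]|² = |0|² + |-2|² + |1|² + |-1|² + |1|² + |-1|² = 8.0000

Frequency domain:
(1/6)Σ|X[k]|² = (1/6)(|-2|² + |-1.5000+0.8660i|² + |-0.5000+0.8660i|² + |6|² + |-0.5000-0.8660i|² + |-1.5000-0.8660i|²) = (1/6)·48.0000 = 8.0000

Both sides agree, confirming Parseval's theorem.

Σ|x[n]|² = (1/N)Σ|X[k]|² = 8.0000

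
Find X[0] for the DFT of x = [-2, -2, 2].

X[0] = Σ(n=0 to 2) x[n] · ω_3^0 = Σ x[n]
= (-2) + (-2) + (2)

X[0] = -2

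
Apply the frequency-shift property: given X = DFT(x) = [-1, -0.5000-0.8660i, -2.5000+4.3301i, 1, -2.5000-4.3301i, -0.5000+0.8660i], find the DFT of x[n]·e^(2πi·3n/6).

Modulation property: DFT(ω_6^(-3n)·x[n]) = X[(k-3) mod 6], so circularly shift X by 3 positions.

X[k-3] = [1, -2.5000-4.3301i, -0.5000+0.8660i, -1, -0.5000-0.8660i, -2.5000+4.3301i]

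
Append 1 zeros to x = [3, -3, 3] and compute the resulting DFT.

Original 3-point DFT: [3, 3.0000+5.1962i, 3.0000-5.1962i]
Zero-padded 4-point DFT provides frequency interpolation.

DFT_4([x, 0, ...]) = [3, 3i, 9, -3i]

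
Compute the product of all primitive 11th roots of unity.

The primitive 11th roots of unity are ω_11^k for k coprime to 11: k ∈ {1, 2, 3, 4, 5, 6, 7, 8, 9, 10}
Their product equals the constant term of the cyclotomic polynomial Φ_11(x) up to sign.
For n ≥ 3, the product of all primitive nth roots of unity is 1. (For n=1 it is 1; for n=2 it is -1.)

1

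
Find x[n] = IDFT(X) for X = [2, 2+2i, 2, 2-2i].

x[n] = (1/4) Σ(k=0 to 3) X[k] · e^(2πikn/4)

Computing each x[n]:
x[0] = 2
x[1] = -1
x[2] = 0
x[3] = 1

x = [2, -1, 0, 1]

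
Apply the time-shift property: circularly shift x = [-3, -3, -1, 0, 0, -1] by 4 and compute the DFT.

Time shift by 4: X_shifted[k] = ω_6^(4k) · X[k]
Shifted x = [-1, 0, 0, -1, -3, -3]

DFT(x[n-4]) = [-8, -5.1962i, 1, 0, 1, 5.1962i]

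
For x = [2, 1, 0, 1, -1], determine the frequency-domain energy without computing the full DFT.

Parseval: Σ|x[n]|² = (1/N)Σ|X[k]|², so Σ|X[k]|² = N·Σ|x[n]|² = 5·7.0000

Σ|X[k]|² = N·Σ|x[n]|² = 5·7.0000 = 35.0000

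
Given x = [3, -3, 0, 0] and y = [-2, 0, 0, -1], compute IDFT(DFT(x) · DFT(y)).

(x ⊛ y)[n] = Σ(m=0 to 3) x[m] · y[(n-m) mod 4]

Computing each output sample:
(x ⊛ y)[0] = -3
(x ⊛ y)[1] = 6
(x ⊛ y)[2] = 0
(x ⊛ y)[3] = -3

x ⊛ y = [-3, 6, 0, -3]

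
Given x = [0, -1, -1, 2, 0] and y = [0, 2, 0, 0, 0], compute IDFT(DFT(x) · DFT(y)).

(x ⊛ y)[n] = Σ(m=0 to 4) x[m] · y[(n-m) mod 5]

Computing each output sample:
(x ⊛ y)[0] = 0
(x ⊛ y)[1] = 0
(x ⊛ y)[2] = -2
(x ⊛ y)[3] = -2
(x ⊛ y)[4] = 4

x ⊛ y = [0, 0, -2, -2, 4]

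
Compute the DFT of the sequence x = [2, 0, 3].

X[k] = Σ(n=0 to 2) x[n] · ω_3^(nk)
where ω_3 = e^(-2πi/3)

Computing each X[k]:
X[0] = 5
X[1] = 0.5000+2.5981i
X[2] = 0.5000-2.5981i

X = [5, 0.5000+2.5981i, 0.5000-2.5981i]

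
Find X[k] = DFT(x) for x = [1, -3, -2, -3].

X[k] = Σ(n=0 to 3) x[n] · ω_4^(nk)
where ω_4 = e^(-2πi/4)

Computing each X[k]:
X[0] = -7
X[1] = 3
X[2] = 5
X[3] = 3

X = [-7, 3, 5, 3]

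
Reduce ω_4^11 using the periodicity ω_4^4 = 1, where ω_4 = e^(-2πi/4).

Since ω_4^4 = 1, powers reduce modulo 4.
11 mod 4 = 3
So ω_4^11 = ω_4^3 = e^(-2πi·3/4)

ω_4^11 = ω_4^3 = 1i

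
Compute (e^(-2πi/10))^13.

Since ω_10^10 = 1, powers reduce modulo 10.
13 mod 10 = 3
So ω_10^13 = ω_10^3 = e^(-2πi·3/10)

ω_10^13 = ω_10^3 = -0.3090-0.9511i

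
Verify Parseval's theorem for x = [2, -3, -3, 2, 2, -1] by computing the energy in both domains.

Time domain:
Σ|x[n]|² = |2|² + |-3|² + |-3|² + |2|² + |2|² + |-1|² = 31.0000

Frequency domain:
(1/6)Σ|X[k]|² = (1/6)(|-1|² + |-1.5000+6.0622i|² + |6.5000-2.5981i|² + |3|² + |6.5000+2.5981i|² + |-1.5000-6.0622i|²) = (1/6)·186.0000 = 31.0000

Both sides agree, confirming Parseval's theorem.

Σ|x[n]|² = (1/N)Σ|X[k]|² = 31.0000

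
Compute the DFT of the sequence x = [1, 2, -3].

X[k] = Σ(n=0 to 2) x[n] · ω_3^(nk)
where ω_3 = e^(-2πi/3)

Computing each X[k]:
X[0] = 0
X[1] = 1.5000-4.3301i
X[2] = 1.5000+4.3301i

X = [0, 1.5000-4.3301i, 1.5000+4.3301i]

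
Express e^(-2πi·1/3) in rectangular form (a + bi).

ω_3^1 = e^(-2πi·1/3)
= cos(-2π·1/3) + i·sin(-2π·1/3)
= cos(-2π/3) + i·sin(-2π/3)

ω_3^1 = cos(-2π/3) + i·sin(-2π/3) = -0.5000-0.8660i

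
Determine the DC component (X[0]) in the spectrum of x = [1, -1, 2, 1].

X[0] = Σ(n=0 to 3) x[n] · ω_4^0 = Σ x[n]
= (1) + (-1) + (2) + (1)

X[0] = 3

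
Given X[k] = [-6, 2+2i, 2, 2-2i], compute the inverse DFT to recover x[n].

x[n] = (1/4) Σ(k=0 to 3) X[k] · e^(2πikn/4)

Computing each x[n]:
x[0] = 0
x[1] = -3
x[2] = -2
x[3] = -1

x = [0, -3, -2, -1]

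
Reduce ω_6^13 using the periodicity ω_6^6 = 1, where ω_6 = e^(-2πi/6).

Since ω_6^6 = 1, powers reduce modulo 6.
13 mod 6 = 1
So ω_6^13 = ω_6^1 = e^(-2πi·1/6)

ω_6^13 = ω_6^1 = 0.5000-0.8660i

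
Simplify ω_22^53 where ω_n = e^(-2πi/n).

Since ω_22^22 = 1, powers reduce modulo 22.
53 mod 22 = 9
So ω_22^53 = ω_22^9 = e^(-2πi·9/22)

ω_22^53 = ω_22^9 = -0.8413-0.5406i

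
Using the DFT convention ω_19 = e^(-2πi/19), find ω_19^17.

ω_19^17 = e^(-2πi·17/19)
= cos(-2π·17/19) + i·sin(-2π·17/19)
= cos(-34π/19) + i·sin(-34π/19)

ω_19^17 = cos(-34π/19) + i·sin(-34π/19) = 0.7891+0.6142i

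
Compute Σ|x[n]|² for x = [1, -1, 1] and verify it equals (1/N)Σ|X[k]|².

Time domain:
Σ|x[n]|² = |1|² + |-1|² + |1|² = 3.0000

Frequency domain:
(1/3)Σ|X[k]|² = (1/3)(|1|² + |1.0000+1.7321i|² + |1.0000-1.7321i|²) = (1/3)·9.0000 = 3.0000

Both sides agree, confirming Parseval's theorem.

Σ|x[n]|² = (1/N)Σ|X[k]|² = 3.0000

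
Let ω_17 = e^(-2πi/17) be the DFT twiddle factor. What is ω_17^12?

ω_17^12 = e^(-2πi·12/17)
= cos(-2π·12/17) + i·sin(-2π·12/17)
= cos(-24π/17) + i·sin(-24π/17)

ω_17^12 = cos(-24π/17) + i·sin(-24π/17) = -0.2737+0.9618i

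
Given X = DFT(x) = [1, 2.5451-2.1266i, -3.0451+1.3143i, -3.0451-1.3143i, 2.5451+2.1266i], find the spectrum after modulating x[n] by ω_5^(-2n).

Modulation property: DFT(ω_5^(-2n)·x[n]) = X[(k-2) mod 5], so circularly shift X by 2 positions.

X[k-2] = [-3.0451-1.3143i, 2.5451+2.1266i, 1, 2.5451-2.1266i, -3.0451+1.3143i]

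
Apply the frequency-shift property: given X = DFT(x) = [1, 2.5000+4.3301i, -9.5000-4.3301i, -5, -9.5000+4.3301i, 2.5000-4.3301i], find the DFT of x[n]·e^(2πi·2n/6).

Modulation property: DFT(ω_6^(-2n)·x[n]) = X[(k-2) mod 6], so circularly shift X by 2 positions.

X[k-2] = [-9.5000+4.3301i, 2.5000-4.3301i, 1, 2.5000+4.3301i, -9.5000-4.3301i, -5]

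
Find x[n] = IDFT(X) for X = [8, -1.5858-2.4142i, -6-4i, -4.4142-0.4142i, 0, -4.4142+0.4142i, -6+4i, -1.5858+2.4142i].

x[n] = (1/8) Σ(k=0 to 7) X[k] · e^(2πikn/8)

Computing each x[n]:
x[0] = -2
x[1] = 3
x[2] = 3
x[3] = 0
x[4] = 1
x[5] = 1
x[6] = 2
x[7] = 0

x = [-2, 3, 3, 0, 1, 1, 2, 0]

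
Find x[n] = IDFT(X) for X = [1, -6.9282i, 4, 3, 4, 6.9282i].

x[n] = (1/6) Σ(k=0 to 5) X[k] · e^(2πikn/6)

Computing each x[n]:
x[0] = 2
x[1] = 1
x[2] = 2
x[3] = 1
x[4] = -2
x[5] = -3

x = [2, 1, 2, 1, -2, -3]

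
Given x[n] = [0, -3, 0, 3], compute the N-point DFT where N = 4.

X[k] = Σ(n=0 to 3) x[n] · ω_4^(nk)
where ω_4 = e^(-2πi/4)

Computing each X[k]:
X[0] = 0
X[1] = 6i
X[2] = 0
X[3] = -6i

X = [0, 6i, 0, -6i]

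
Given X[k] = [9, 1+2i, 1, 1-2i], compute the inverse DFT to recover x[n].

x[n] = (1/4) Σ(k=0 to 3) X[k] · e^(2πikn/4)

Computing each x[n]:
x[0] = 3
x[1] = 1
x[2] = 2
x[3] = 3

x = [3, 1, 2, 3]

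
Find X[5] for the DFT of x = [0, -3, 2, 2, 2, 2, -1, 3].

X[5] = Σ(n=0 to 7) x[n] · ω_8^(5n) where ω_8 = e^(-2πi/8)
= (0)·ω_8^0 + (-3)·ω_8^5 + (2)·ω_8^10 + (2)·ω_8^15 + (2)·ω_8^20 + (2)·ω_8^25 + (-1)·ω_8^30 + (3)·ω_8^35

X[5] = 0.8284-7.2426i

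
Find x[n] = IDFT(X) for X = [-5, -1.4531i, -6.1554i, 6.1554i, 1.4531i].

x[n] = (1/5) Σ(k=0 to 4) X[k] · e^(2πikn/5)

Computing each x[n]:
x[0] = -1
x[1] = 1
x[2] = -3
x[3] = 1
x[4] = -3

x = [-1, 1, -3, 1, -3]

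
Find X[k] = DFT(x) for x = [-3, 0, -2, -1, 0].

X[k] = Σ(n=0 to 4) x[n] · ω_5^(nk)
where ω_5 = e^(-2πi/5)

Computing each X[k]:
X[0] = -6
X[1] = -0.5729+0.5878i
X[2] = -3.9271-0.9511i
X[3] = -3.9271+0.9511i
X[4] = -0.5729-0.5878i

X = [-6, -0.5729+0.5878i, -3.9271-0.9511i, -3.9271+0.9511i, -0.5729-0.5878i]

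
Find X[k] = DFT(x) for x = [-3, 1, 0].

X[k] = Σ(n=0 to 2) x[n] · ω_3^(nk)
where ω_3 = e^(-2πi/3)

Computing each X[k]:
X[0] = -2
X[1] = -3.5000-0.8660i
X[2] = -3.5000+0.8660i

X = [-2, -3.5000-0.8660i, -3.5000+0.8660i]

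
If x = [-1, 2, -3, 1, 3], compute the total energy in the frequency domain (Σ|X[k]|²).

Parseval: Σ|x[n]|² = (1/N)Σ|X[k]|², so Σ|X[k]|² = N·Σ|x[n]|² = 5·24.0000

Σ|X[k]|² = N·Σ|x[n]|² = 5·24.0000 = 120.0000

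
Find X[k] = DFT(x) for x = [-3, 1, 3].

X[k] = Σ(n=0 to 2) x[n] · ω_3^(nk)
where ω_3 = e^(-2πi/3)

Computing each X[k]:
X[0] = 1
X[1] = -5.0000+1.7321i
X[2] = -5.0000-1.7321i

X = [1, -5.0000+1.7321i, -5.0000-1.7321i]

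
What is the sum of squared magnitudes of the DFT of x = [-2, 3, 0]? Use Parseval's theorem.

Parseval: Σ|x[n]|² = (1/N)Σ|X[k]|², so Σ|X[k]|² = N·Σ|x[n]|² = 3·13.0000

Σ|X[k]|² = N·Σ|x[n]|² = 3·13.0000 = 39.0000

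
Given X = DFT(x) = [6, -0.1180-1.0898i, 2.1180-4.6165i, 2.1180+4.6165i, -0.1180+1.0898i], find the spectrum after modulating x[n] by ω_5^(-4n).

Modulation property: DFT(ω_5^(-4n)·x[n]) = X[(k-4) mod 5], so circularly shift X by 4 positions.

X[k-4] = [-0.1180-1.0898i, 2.1180-4.6165i, 2.1180+4.6165i, -0.1180+1.0898i, 6]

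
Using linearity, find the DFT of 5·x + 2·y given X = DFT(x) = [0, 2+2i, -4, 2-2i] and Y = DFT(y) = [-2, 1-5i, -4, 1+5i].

By linearity: DFT(5x + 2y) = 5·DFT(x) + 2·DFT(y)
= 5·[0, 2+2i, -4, 2-2i] + 2·[-2, 1-5i, -4, 1+5i]

Computing element-wise:
Z[0] = 5·(0) + 2·(-2) = -4
Z[1] = 5·(2+2i) + 2·(1-5i) = 12
Z[2] = 5·(-4) + 2·(-4) = -28
Z[3] = 5·(2-2i) + 2·(1+5i) = 12

DFT(5x + 2y) = 5·X + 2·Y = [-4, 12, -28, 12]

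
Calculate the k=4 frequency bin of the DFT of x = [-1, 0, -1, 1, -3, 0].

X[4] = Σ(n=0 to 5) x[n] · ω_6^(4n) where ω_6 = e^(-2πi/6)
= (-1)·ω_6^0 + (0)·ω_6^4 + (-1)·ω_6^8 + (1)·ω_6^12 + (-3)·ω_6^16 + (0)·ω_6^20

X[4] = 2.0000-1.7321i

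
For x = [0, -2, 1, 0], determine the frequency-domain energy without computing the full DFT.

Parseval: Σ|x[n]|² = (1/N)Σ|X[k]|², so Σ|X[k]|² = N·Σ|x[n]|² = 4·5.0000

Σ|X[k]|² = N·Σ|x[n]|² = 4·5.0000 = 20.0000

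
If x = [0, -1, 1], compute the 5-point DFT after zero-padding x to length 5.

Original 3-point DFT: [0, 1.7321i, -1.7321i]
Zero-padded 5-point DFT provides frequency interpolation.

DFT_5([x, 0, ...]) = [0, -1.1180+0.3633i, 1.1180+1.5388i, 1.1180-1.5388i, -1.1180-0.3633i]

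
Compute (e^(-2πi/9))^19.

Since ω_9^9 = 1, powers reduce modulo 9.
19 mod 9 = 1
So ω_9^19 = ω_9^1 = e^(-2πi·1/9)

ω_9^19 = ω_9^1 = 0.7660-0.6428i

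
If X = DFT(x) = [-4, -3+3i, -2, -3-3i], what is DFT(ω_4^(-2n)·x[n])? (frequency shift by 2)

Modulation property: DFT(ω_4^(-2n)·x[n]) = X[(k-2) mod 4], so circularly shift X by 2 positions.

X[k-2] = [-2, -3-3i, -4, -3+3i]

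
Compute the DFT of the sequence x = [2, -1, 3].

X[k] = Σ(n=0 to 2) x[n] · ω_3^(nk)
where ω_3 = e^(-2πi/3)

Computing each X[k]:
X[0] = 4
X[1] = 1.0000+3.4641i
X[2] = 1.0000-3.4641i

X = [4, 1.0000+3.4641i, 1.0000-3.4641i]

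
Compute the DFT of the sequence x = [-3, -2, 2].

X[k] = Σ(n=0 to 2) x[n] · ω_3^(nk)
where ω_3 = e^(-2πi/3)

Computing each X[k]:
X[0] = -3
X[1] = -3.0000+3.4641i
X[2] = -3.0000-3.4641i

X = [-3, -3.0000+3.4641i, -3.0000-3.4641i]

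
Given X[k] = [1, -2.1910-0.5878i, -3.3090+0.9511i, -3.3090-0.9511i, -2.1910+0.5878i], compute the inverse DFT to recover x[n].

x[n] = (1/5) Σ(k=0 to 4) X[k] · e^(2πikn/5)

Computing each x[n]:
x[0] = -2
x[1] = 1
x[2] = 1
x[3] = 0
x[4] = 1

x = [-2, 1, 1, 0, 1]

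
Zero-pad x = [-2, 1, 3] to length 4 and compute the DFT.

Original 3-point DFT: [2, -4.0000+1.7321i, -4.0000-1.7321i]
Zero-padded 4-point DFT provides frequency interpolation.

DFT_4([x, 0, ...]) = [2, -5-1i, 0, -5+1i]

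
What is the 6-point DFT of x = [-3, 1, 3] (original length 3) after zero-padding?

Original 3-point DFT: [1, -5.0000+1.7321i, -5.0000-1.7321i]
Zero-padded 6-point DFT provides frequency interpolation.

DFT_6([x, 0, ...]) = [1, -4.0000-3.4641i, -5.0000+1.7321i, -1, -5.0000-1.7321i, -4.0000+3.4641i]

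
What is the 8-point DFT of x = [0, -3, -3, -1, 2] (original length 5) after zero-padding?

Original 5-point DFT: [-5, 2.9271+5.9309i, -0.4271+1.0368i, -0.4271-1.0368i, 2.9271-5.9309i]
Zero-padded 8-point DFT provides frequency interpolation.

DFT_8([x, 0, ...]) = [-5, -3.4142+5.8284i, 5+2i, -0.5858-0.1716i, 3, -0.5858+0.1716i, 5-2i, -3.4142-5.8284i]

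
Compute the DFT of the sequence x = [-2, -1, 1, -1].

X[k] = Σ(n=0 to 3) x[n] · ω_4^(nk)
where ω_4 = e^(-2πi/4)

Computing each X[k]:
X[0] = -3
X[1] = -3
X[2] = 1
X[3] = -3

X = [-3, -3, 1, -3]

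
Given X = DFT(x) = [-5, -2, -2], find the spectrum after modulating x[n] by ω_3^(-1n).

Modulation property: DFT(ω_3^(-1n)·x[n]) = X[(k-1) mod 3], so circularly shift X by 1 positions.

X[k-1] = [-2, -5, -2]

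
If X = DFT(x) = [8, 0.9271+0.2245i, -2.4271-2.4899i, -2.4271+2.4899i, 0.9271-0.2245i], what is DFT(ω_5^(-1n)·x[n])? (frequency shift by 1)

Modulation property: DFT(ω_5^(-1n)·x[n]) = X[(k-1) mod 5], so circularly shift X by 1 positions.

X[k-1] = [0.9271-0.2245i, 8, 0.9271+0.2245i, -2.4271-2.4899i, -2.4271+2.4899i]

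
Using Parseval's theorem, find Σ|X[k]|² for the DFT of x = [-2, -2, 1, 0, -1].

Parseval: Σ|x[n]|² = (1/N)Σ|X[k]|², so Σ|X[k]|² = N·Σ|x[n]|² = 5·10.0000

Σ|X[k]|² = N·Σ|x[n]|² = 5·10.0000 = 50.0000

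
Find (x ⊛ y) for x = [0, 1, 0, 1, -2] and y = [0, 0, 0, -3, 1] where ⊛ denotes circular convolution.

(x ⊛ y)[n] = Σ(m=0 to 4) x[m] · y[(n-m) mod 5]

Computing each output sample:
(x ⊛ y)[0] = 1
(x ⊛ y)[1] = -3
(x ⊛ y)[2] = 7
(x ⊛ y)[3] = -2
(x ⊛ y)[4] = -3

x ⊛ y = [1, -3, 7, -2, -3]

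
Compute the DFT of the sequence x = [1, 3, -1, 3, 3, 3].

X[k] = Σ(n=0 to 5) x[n] · ω_6^(nk)
where ω_6 = e^(-2πi/6)

Computing each X[k]:
X[0] = 12
X[1] = 3.4641i
X[2] = -3.4641i
X[3] = -6
X[4] = 3.4641i
X[5] = -3.4641i

X = [12, 3.4641i, -3.4641i, -6, 3.4641i, -3.4641i]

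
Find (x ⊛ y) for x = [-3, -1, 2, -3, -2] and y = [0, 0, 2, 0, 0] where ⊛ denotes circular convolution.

(x ⊛ y)[n] = Σ(m=0 to 4) x[m] · y[(n-m) mod 5]

Computing each output sample:
(x ⊛ y)[0] = -6
(x ⊛ y)[1] = -4
(x ⊛ y)[2] = -6
(x ⊛ y)[3] = -2
(x ⊛ y)[4] = 4

x ⊛ y = [-6, -4, -6, -2, 4]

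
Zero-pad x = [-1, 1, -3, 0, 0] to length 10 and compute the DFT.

Original 5-point DFT: [-3, 1.7361+0.8123i, -2.7361-3.4410i, -2.7361+3.4410i, 1.7361-0.8123i]
Zero-padded 10-point DFT provides frequency interpolation.

DFT_10([x, 0, ...]) = [-3, -1.1180+2.2654i, 1.7361+0.8123i, 1.1180-2.7144i, -2.7361-3.4410i, -5, -2.7361+3.4410i, 1.1180+2.7144i, 1.7361-0.8123i, -1.1180-2.2654i]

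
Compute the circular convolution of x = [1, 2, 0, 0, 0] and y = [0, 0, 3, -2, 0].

(x ⊛ y)[n] = Σ(m=0 to 4) x[m] · y[(n-m) mod 5]

Computing each output sample:
(x ⊛ y)[0] = 0
(x ⊛ y)[1] = 0
(x ⊛ y)[2] = 3
(x ⊛ y)[3] = 4
(x ⊛ y)[4] = -4

x ⊛ y = [0, 0, 3, 4, -4]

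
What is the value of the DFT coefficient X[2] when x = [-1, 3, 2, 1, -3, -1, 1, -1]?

X[2] = Σ(n=0 to 7) x[n] · ω_8^(2n) where ω_8 = e^(-2πi/8)
= (-1)·ω_8^0 + (3)·ω_8^2 + (2)·ω_8^4 + (1)·ω_8^6 + (-3)·ω_8^8 + (-1)·ω_8^10 + (1)·ω_8^12 + (-1)·ω_8^14

X[2] = -7-2i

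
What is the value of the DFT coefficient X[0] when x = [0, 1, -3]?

X[0] = Σ(n=0 to 2) x[n] · ω_3^0 = Σ x[n]
= (0) + (1) + (-3)

X[0] = -2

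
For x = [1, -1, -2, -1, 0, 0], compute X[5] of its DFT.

X[5] = Σ(n=0 to 5) x[n] · ω_6^(5n) where ω_6 = e^(-2πi/6)
= (1)·ω_6^0 + (-1)·ω_6^5 + (-2)·ω_6^10 + (-1)·ω_6^15 + (0)·ω_6^20 + (0)·ω_6^25

X[5] = 2.5000-2.5981i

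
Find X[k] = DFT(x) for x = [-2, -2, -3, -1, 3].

X[k] = Σ(n=0 to 4) x[n] · ω_5^(nk)
where ω_5 = e^(-2πi/5)

Computing each X[k]:
X[0] = -5
X[1] = 1.5451+5.9309i
X[2] = -4.0451+1.0368i
X[3] = -4.0451-1.0368i
X[4] = 1.5451-5.9309i

X = [-5, 1.5451+5.9309i, -4.0451+1.0368i, -4.0451-1.0368i, 1.5451-5.9309i]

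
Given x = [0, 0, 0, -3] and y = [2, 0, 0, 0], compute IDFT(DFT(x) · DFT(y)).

(x ⊛ y)[n] = Σ(m=0 to 3) x[m] · y[(n-m) mod 4]

Computing each output sample:
(x ⊛ y)[0] = 0
(x ⊛ y)[1] = 0
(x ⊛ y)[2] = 0
(x ⊛ y)[3] = -6

x ⊛ y = [0, 0, 0, -6]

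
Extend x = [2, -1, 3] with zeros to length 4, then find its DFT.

Original 3-point DFT: [4, 1.0000+3.4641i, 1.0000-3.4641i]
Zero-padded 4-point DFT provides frequency interpolation.

DFT_4([x, 0, ...]) = [4, -1+1i, 6, -1-1i]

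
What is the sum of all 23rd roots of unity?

Sum of all nth roots of unity equals 0 for n > 1 (geometric series with r ≠ 1).

0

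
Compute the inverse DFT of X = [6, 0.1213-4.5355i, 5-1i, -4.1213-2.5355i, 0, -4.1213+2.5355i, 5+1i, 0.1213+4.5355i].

x[n] = (1/8) Σ(k=0 to 7) X[k] · e^(2πikn/8)

Computing each x[n]:
x[0] = 1
x[1] = 3
x[2] = 0
x[3] = 1
x[4] = 3
x[5] = -1
x[6] = -1
x[7] = 0

x = [1, 3, 0, 1, 3, -1, -1, 0]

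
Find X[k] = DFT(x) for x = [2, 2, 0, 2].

X[k] = Σ(n=0 to 3) x[n] · ω_4^(nk)
where ω_4 = e^(-2πi/4)

Computing each X[k]:
X[0] = 6
X[1] = 2
X[2] = -2
X[3] = 2

X = [6, 2, -2, 2]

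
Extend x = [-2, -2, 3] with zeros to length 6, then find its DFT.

Original 3-point DFT: [-1, -2.5000+4.3301i, -2.5000-4.3301i]
Zero-padded 6-point DFT provides frequency interpolation.

DFT_6([x, 0, ...]) = [-1, -4.5000-0.8660i, -2.5000+4.3301i, 3, -2.5000-4.3301i, -4.5000+0.8660i]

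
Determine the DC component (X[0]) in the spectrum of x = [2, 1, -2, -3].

X[0] = Σ(n=0 to 3) x[n] · ω_4^0 = Σ x[n]
= (2) + (1) + (-2) + (-3)

X[0] = -2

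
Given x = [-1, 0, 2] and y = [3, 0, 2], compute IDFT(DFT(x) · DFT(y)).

(x ⊛ y)[n] = Σ(m=0 to 2) x[m] · y[(n-m) mod 3]

Computing each output sample:
(x ⊛ y)[0] = -3
(x ⊛ y)[1] = 4
(x ⊛ y)[2] = 4

x ⊛ y = [-3, 4, 4]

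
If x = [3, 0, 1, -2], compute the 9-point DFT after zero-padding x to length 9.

Original 4-point DFT: [2, 2-2i, 6, 2+2i]
Zero-padded 9-point DFT provides frequency interpolation.

DFT_9([x, 0, ...]) = [2, 4.1736+0.7472i, 3.0603-2.0741i, 0.5000+0.8660i, 4.7660+2.3748i, 4.7660-2.3748i, 0.5000-0.8660i, 3.0603+2.0741i, 4.1736-0.7472i]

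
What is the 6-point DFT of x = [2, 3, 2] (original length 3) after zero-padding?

Original 3-point DFT: [7, -0.5000-0.8660i, -0.5000+0.8660i]
Zero-padded 6-point DFT provides frequency interpolation.

DFT_6([x, 0, ...]) = [7, 2.5000-4.3301i, -0.5000-0.8660i, 1, -0.5000+0.8660i, 2.5000+4.3301i]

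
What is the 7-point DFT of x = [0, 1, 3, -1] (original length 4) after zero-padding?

Original 4-point DFT: [3, -3-2i, 3, -3+2i]
Zero-padded 7-point DFT provides frequency interpolation.

DFT_7([x, 0, ...]) = [3, 0.8569-3.2727i, -3.5489-0.4551i, 1.1920+2.8865i, 1.1920-2.8865i, -3.5489+0.4551i, 0.8569+3.2727i]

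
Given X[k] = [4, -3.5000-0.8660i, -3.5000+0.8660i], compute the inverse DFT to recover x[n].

x[n] = (1/3) Σ(k=0 to 2) X[k] · e^(2πikn/3)

Computing each x[n]:
x[0] = -1
x[1] = 3
x[2] = 2

x = [-1, 3, 2]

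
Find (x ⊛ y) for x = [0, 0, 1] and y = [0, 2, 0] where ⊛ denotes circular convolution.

(x ⊛ y)[n] = Σ(m=0 to 2) x[m] · y[(n-m) mod 3]

Computing each output sample:
(x ⊛ y)[0] = 2
(x ⊛ y)[1] = 0
(x ⊛ y)[2] = 0

x ⊛ y = [2, 0, 0]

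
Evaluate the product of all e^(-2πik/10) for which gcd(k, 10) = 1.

The primitive 10th roots of unity are ω_10^k for k coprime to 10: k ∈ {1, 3, 7, 9}
Their product equals the constant term of the cyclotomic polynomial Φ_10(x) up to sign.
For n ≥ 3, the product of all primitive nth roots of unity is 1. (For n=1 it is 1; for n=2 it is -1.)

1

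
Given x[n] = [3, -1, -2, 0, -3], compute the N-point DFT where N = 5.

X[k] = Σ(n=0 to 4) x[n] · ω_5^(nk)
where ω_5 = e^(-2πi/5)

Computing each X[k]:
X[0] = -3
X[1] = 3.3820-0.7265i
X[2] = 5.6180-3.0777i
X[3] = 5.6180+3.0777i
X[4] = 3.3820+0.7265i

X = [-3, 3.3820-0.7265i, 5.6180-3.0777i, 5.6180+3.0777i, 3.3820+0.7265i]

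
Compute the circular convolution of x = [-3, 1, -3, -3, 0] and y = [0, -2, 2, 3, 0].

(x ⊛ y)[n] = Σ(m=0 to 4) x[m] · y[(n-m) mod 5]

Computing each output sample:
(x ⊛ y)[0] = -15
(x ⊛ y)[1] = -3
(x ⊛ y)[2] = -8
(x ⊛ y)[3] = -1
(x ⊛ y)[4] = 3

x ⊛ y = [-15, -3, -8, -1, 3]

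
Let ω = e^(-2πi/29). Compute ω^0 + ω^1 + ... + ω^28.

Sum of all nth roots of unity equals 0 for n > 1 (geometric series with r ≠ 1).

0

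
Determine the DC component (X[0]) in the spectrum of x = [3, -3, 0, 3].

X[0] = Σ(n=0 to 3) x[n] · ω_4^0 = Σ x[n]
= (3) + (-3) + (0) + (3)

X[0] = 3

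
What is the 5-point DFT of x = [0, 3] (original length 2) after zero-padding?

Original 2-point DFT: [3, -3]
Zero-padded 5-point DFT provides frequency interpolation.

DFT_5([x, 0, ...]) = [3, 0.9271-2.8532i, -2.4271-1.7634i, -2.4271+1.7634i, 0.9271+2.8532i]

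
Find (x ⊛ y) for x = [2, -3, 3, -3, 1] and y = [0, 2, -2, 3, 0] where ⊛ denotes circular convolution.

(x ⊛ y)[n] = Σ(m=0 to 4) x[m] · y[(n-m) mod 5]

Computing each output sample:
(x ⊛ y)[0] = 17
(x ⊛ y)[1] = -7
(x ⊛ y)[2] = -7
(x ⊛ y)[3] = 18
(x ⊛ y)[4] = -21

x ⊛ y = [17, -7, -7, 18, -21]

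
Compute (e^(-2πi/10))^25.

Since ω_10^10 = 1, powers reduce modulo 10.
25 mod 10 = 5
So ω_10^25 = ω_10^5 = e^(-2πi·5/10)

ω_10^25 = ω_10^5 = -1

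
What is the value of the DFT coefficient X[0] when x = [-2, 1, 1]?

X[0] = Σ(n=0 to 2) x[n] · ω_3^0 = Σ x[n]
= (-2) + (1) + (1)

X[0] = 0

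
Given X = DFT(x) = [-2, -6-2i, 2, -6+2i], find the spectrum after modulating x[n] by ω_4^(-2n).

Modulation property: DFT(ω_4^(-2n)·x[n]) = X[(k-2) mod 4], so circularly shift X by 2 positions.

X[k-2] = [2, -6+2i, -2, -6-2i]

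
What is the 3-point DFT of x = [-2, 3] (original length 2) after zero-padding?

Original 2-point DFT: [1, -5]
Zero-padded 3-point DFT provides frequency interpolation.

DFT_3([x, 0, ...]) = [1, -3.5000-2.5981i, -3.5000+2.5981i]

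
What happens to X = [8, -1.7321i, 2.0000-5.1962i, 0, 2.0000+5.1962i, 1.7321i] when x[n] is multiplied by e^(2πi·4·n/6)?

Modulation property: DFT(ω_6^(-4n)·x[n]) = X[(k-4) mod 6], so circularly shift X by 4 positions.

X[k-4] = [2.0000-5.1962i, 0, 2.0000+5.1962i, 1.7321i, 8, -1.7321i]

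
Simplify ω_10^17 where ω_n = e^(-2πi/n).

Since ω_10^10 = 1, powers reduce modulo 10.
17 mod 10 = 7
So ω_10^17 = ω_10^7 = e^(-2πi·7/10)

ω_10^17 = ω_10^7 = -0.3090+0.9511i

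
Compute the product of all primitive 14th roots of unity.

The primitive 14th roots of unity are ω_14^k for k coprime to 14: k ∈ {1, 3, 5, 9, 11, 13}
Their product equals the constant term of the cyclotomic polynomial Φ_14(x) up to sign.
For n ≥ 3, the product of all primitive nth roots of unity is 1. (For n=1 it is 1; for n=2 it is -1.)

1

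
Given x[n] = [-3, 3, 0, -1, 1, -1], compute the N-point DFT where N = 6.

X[k] = Σ(n=0 to 5) x[n] · ω_6^(nk)
where ω_6 = e^(-2πi/6)

Computing each X[k]:
X[0] = -1
X[1] = -1.5000-2.5981i
X[2] = -5.5000-4.3301i
X[3] = -3
X[4] = -5.5000+4.3301i
X[5] = -1.5000+2.5981i

X = [-1, -1.5000-2.5981i, -5.5000-4.3301i, -3, -5.5000+4.3301i, -1.5000+2.5981i]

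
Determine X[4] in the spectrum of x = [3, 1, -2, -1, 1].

X[4] = Σ(n=0 to 4) x[n] · ω_5^(4n) where ω_5 = e^(-2πi/5)
= (3)·ω_5^0 + (1)·ω_5^4 + (-2)·ω_5^8 + (-1)·ω_5^12 + (1)·ω_5^16

X[4] = 6.0451-0.5878i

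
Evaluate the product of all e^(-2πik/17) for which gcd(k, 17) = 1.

The primitive 17th roots of unity are ω_17^k for k coprime to 17: k ∈ {1, 2, 3, 4, 5, 6, 7, 8, 9, 10, 11, 12, 13, 14, 15, 16}
Their product equals the constant term of the cyclotomic polynomial Φ_17(x) up to sign.
For n ≥ 3, the product of all primitive nth roots of unity is 1. (For n=1 it is 1; for n=2 it is -1.)

1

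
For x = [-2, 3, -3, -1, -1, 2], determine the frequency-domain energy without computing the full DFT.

Parseval: Σ|x[n]|² = (1/N)Σ|X[k]|², so Σ|X[k]|² = N·Σ|x[n]|² = 6·28.0000

Σ|X[k]|² = N·Σ|x[n]|² = 6·28.0000 = 168.0000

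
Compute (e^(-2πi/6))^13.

Since ω_6^6 = 1, powers reduce modulo 6.
13 mod 6 = 1
So ω_6^13 = ω_6^1 = e^(-2πi·1/6)

ω_6^13 = ω_6^1 = 0.5000-0.8660i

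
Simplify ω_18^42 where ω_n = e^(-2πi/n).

Since ω_18^18 = 1, powers reduce modulo 18.
42 mod 18 = 6
So ω_18^42 = ω_18^6 = e^(-2πi·6/18)

ω_18^42 = ω_18^6 = -0.5000-0.8660i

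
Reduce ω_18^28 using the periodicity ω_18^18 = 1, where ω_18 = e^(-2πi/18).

Since ω_18^18 = 1, powers reduce modulo 18.
28 mod 18 = 10
So ω_18^28 = ω_18^10 = e^(-2πi·10/18)

ω_18^28 = ω_18^10 = -0.9397+0.3420i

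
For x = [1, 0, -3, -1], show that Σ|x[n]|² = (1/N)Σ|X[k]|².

Time domain:
Σ|x[n]|² = |1|² + |0|² + |-3|² + |-1|² = 11.0000

Frequency domain:
(1/4)Σ|X[k]|² = (1/4)(|-3|² + |4-1i|² + |-1|² + |4+1i|²) = (1/4)·44.0000 = 11.0000

Both sides agree, confirming Parseval's theorem.

Σ|x[n]|² = (1/N)Σ|X[k]|² = 11.0000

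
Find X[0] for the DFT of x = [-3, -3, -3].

X[0] = Σ(n=0 to 2) x[n] · ω_3^0 = Σ x[n]
= (-3) + (-3) + (-3)

X[0] = -9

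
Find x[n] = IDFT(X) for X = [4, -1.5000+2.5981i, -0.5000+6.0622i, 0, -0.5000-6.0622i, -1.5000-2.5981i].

x[n] = (1/6) Σ(k=0 to 5) X[k] · e^(2πikn/6)

Computing each x[n]:
x[0] = 0
x[1] = -2
x[2] = 2
x[3] = 1
x[4] = 0
x[5] = 3

x = [0, -2, 2, 1, 0, 3]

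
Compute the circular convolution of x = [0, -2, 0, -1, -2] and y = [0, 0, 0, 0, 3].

(x ⊛ y)[n] = Σ(m=0 to 4) x[m] · y[(n-m) mod 5]

Computing each output sample:
(x ⊛ y)[0] = -6
(x ⊛ y)[1] = 0
(x ⊛ y)[2] = -3
(x ⊛ y)[3] = -6
(x ⊛ y)[4] = 0

x ⊛ y = [-6, 0, -3, -6, 0]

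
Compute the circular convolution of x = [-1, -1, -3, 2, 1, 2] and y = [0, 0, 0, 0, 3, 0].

(x ⊛ y)[n] = Σ(m=0 to 5) x[m] · y[(n-m) mod 6]

Computing each output sample:
(x ⊛ y)[0] = -9
(x ⊛ y)[1] = 6
(x ⊛ y)[2] = 3
(x ⊛ y)[3] = 6
(x ⊛ y)[4] = -3
(x ⊛ y)[5] = -3

x ⊛ y = [-9, 6, 3, 6, -3, -3]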